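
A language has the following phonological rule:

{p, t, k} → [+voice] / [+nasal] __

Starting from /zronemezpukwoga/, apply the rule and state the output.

zronemezpukwoga

No segment of /zronemezpukwoga/ meets the structural description of the rule, so the form surfaces unchanged.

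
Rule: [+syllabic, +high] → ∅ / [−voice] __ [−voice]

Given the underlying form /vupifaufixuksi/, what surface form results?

vupfaufxksi

/i/ is a high vowel flanked by voiceless consonants /p/ and /f/, so it deletes.
/i/ is a high vowel flanked by voiceless consonants /f/ and /x/, so it deletes.
/u/ is a high vowel flanked by voiceless consonants /x/ and /k/, so it deletes.
The other instances of /u/, /i/ do not occur in the required environment and remain unchanged.
Surface form: [vupfaufxksi].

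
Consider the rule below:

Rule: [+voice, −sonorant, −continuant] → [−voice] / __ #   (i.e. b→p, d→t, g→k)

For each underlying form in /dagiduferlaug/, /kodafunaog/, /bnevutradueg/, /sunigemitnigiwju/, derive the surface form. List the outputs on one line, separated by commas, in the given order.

/dagiduferlaug/: /g/ is a voiced stop in word-final position, so it devoices to [k]. → [dagiduferlauk].
/kodafunaog/: /g/ is a voiced stop in word-final position, so it devoices to [k]. → [kodafunaok].
/bnevutradueg/: /g/ is a voiced stop in word-final position, so it devoices to [k]. → [bnevutraduek].
/sunigemitnigiwju/: the rule's environment is not met; surfaces unchanged as [sunigemitnigiwju].

dagiduferlauk, kodafunaok, bnevutraduek, sunigemitnigiwju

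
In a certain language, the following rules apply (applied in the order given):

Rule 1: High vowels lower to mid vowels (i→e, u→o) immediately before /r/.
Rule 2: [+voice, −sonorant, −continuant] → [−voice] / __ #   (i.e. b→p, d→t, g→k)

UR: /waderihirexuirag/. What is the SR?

Rule 1 (pre-rhotic lowering): /i/ is a high vowel immediately before /r/, so it lowers to [e]. /i/ is a high vowel immediately before /r/, so it lowers to [e]. /waderihirexuirag/ → waderiherexuerag.
Rule 2 (final devoicing): /g/ is a voiced stop in word-final position, so it devoices to [k]. /waderiherexuerag/ → waderiherexuerak.

waderiherexuerak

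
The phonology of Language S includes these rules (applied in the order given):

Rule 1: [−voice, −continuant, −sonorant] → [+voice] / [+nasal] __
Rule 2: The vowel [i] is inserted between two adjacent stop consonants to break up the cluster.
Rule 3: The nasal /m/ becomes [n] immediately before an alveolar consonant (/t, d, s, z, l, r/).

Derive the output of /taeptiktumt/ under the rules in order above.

Rule 1 (post-nasal voicing): /t/ is a voiceless stop immediately after the nasal /m/, so it voices to [d]. /taeptiktumt/ → taeptiktumd.
Rule 2 (stop-cluster i-epenthesis): /p/ and /t/ form a stop–stop cluster, so [i] is inserted between them. /k/ and /t/ form a stop–stop cluster, so [i] is inserted between them. /taeptiktumd/ → taepitikitumd.
Rule 3 (nasal place assimilation): /m/ precedes the alveolar consonant /d/, so it assimilates in place to [n]. /taepitikitumd/ → taepitikitund.

taepitikitund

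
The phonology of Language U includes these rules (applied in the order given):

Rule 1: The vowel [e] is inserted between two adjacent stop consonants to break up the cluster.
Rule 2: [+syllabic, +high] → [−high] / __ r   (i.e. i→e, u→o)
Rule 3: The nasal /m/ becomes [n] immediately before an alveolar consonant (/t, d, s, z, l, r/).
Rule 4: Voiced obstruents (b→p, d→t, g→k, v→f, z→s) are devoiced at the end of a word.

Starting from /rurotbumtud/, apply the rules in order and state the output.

rorotebuntut

Rule 1 (stop-cluster e-epenthesis): /t/ and /b/ form a stop–stop cluster, so [e] is inserted between them. /rurotbumtud/ → rurotebumtud.
Rule 2 (pre-rhotic lowering): /u/ is a high vowel immediately before /r/, so it lowers to [o]. /rurotebumtud/ → rorotebumtud.
Rule 3 (nasal place assimilation): /m/ precedes the alveolar consonant /t/, so it assimilates in place to [n]. /rorotebumtud/ → rorotebuntud.
Rule 4 (final devoicing): /d/ is a voiced obstruent in word-final position, so it devoices to [t]. /rorotebuntud/ → rorotebuntut.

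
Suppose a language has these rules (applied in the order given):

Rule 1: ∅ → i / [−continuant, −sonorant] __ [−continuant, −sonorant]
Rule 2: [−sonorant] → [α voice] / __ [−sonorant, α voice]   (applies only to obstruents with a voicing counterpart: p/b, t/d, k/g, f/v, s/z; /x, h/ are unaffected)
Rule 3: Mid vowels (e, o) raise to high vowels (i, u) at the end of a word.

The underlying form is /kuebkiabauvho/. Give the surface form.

Rule 1 (stop-cluster i-epenthesis): /b/ and /k/ form a stop–stop cluster, so [i] is inserted between them. /kuebkiabauvho/ → kuebikiabauvho.
Rule 2 (regressive voicing assimilation): /v/ precedes the voiceless obstruent /h/, so it devoices to [f] by assimilation. /kuebikiabauvho/ → kuebikiabaufho.
Rule 3 (final vowel raising): /o/ is a mid vowel in word-final position, so it raises to [u]. /kuebikiabaufho/ → kuebikiabaufhu.

kuebikiabaufhu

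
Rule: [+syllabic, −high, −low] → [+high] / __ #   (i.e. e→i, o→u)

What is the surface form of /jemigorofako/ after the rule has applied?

jemigorofaku

/o/ is a mid vowel in word-final position, so it raises to [u].
Surface form: [jemigorofaku].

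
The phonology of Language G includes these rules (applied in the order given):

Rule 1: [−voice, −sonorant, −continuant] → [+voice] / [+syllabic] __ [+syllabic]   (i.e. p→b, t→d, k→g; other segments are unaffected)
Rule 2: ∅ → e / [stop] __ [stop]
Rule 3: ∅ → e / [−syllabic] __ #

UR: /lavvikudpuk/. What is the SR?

lavvigudepuke

Rule 1 (intervocalic voicing): /k/ is a voiceless stop between vowels /i/ and /u/, so it voices to [g]. /lavvikudpuk/ → lavvigudpuk.
Rule 2 (stop-cluster e-epenthesis): /d/ and /p/ form a stop–stop cluster, so [e] is inserted between them. /lavvigudpuk/ → lavvigudepuk.
Rule 3 (final e-epenthesis): the form ends in the consonant /k/, so [e] is inserted word-finally. /lavvigudepuk/ → lavvigudepuke.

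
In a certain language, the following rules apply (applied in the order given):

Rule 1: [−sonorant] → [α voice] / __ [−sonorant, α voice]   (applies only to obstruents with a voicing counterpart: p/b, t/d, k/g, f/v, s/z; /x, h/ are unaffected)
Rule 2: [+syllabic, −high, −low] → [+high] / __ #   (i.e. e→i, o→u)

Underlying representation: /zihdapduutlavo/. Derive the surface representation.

zihdabduutlavu

Rule 1 (regressive voicing assimilation): /p/ precedes the voiced obstruent /d/, so it voices to [b] by assimilation. /zihdapduutlavo/ → zihdabduutlavo.
Rule 2 (final vowel raising): /o/ is a mid vowel in word-final position, so it raises to [u]. /zihdabduutlavo/ → zihdabduutlavu.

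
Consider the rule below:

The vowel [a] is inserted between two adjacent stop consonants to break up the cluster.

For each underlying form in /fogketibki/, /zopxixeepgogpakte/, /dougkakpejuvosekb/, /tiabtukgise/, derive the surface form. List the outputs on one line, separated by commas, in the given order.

fogaketibaki, zopxixeepagogapakate, dougakakapejuvosekab, tiabatukagise

/fogketibki/: /g/ and /k/ form a stop–stop cluster, so [a] is inserted between them. /b/ and /k/ form a stop–stop cluster, so [a] is inserted between them. → [fogaketibaki].
/zopxixeepgogpakte/: /p/ and /g/ form a stop–stop cluster, so [a] is inserted between them. /g/ and /p/ form a stop–stop cluster, so [a] is inserted between them. /k/ and /t/ form a stop–stop cluster, so [a] is inserted between them. → [zopxixeepagogapakate].
/dougkakpejuvosekb/: /g/ and /k/ form a stop–stop cluster, so [a] is inserted between them. /k/ and /p/ form a stop–stop cluster, so [a] is inserted between them. /k/ and /b/ form a stop–stop cluster, so [a] is inserted between them. → [dougakakapejuvosekab].
/tiabtukgise/: /b/ and /t/ form a stop–stop cluster, so [a] is inserted between them. /k/ and /g/ form a stop–stop cluster, so [a] is inserted between them. → [tiabatukagise].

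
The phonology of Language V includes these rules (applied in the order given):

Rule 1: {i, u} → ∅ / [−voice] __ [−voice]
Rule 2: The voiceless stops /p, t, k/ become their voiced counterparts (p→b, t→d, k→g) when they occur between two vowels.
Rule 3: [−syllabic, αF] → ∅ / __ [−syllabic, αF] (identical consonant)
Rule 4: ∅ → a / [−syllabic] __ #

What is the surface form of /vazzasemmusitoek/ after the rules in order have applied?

vazasemustoeka

Rule 1 (high vowel syncope): /i/ is a high vowel flanked by voiceless consonants /s/ and /t/, so it deletes. /vazzasemmusitoek/ → vazzasemmustoek.
Rule 2 (intervocalic voicing): no segment meets the environment; /vazzasemmustoek/ is unchanged.
Rule 3 (degemination): /zz/ is a geminate; the first /z/ deletes. /mm/ is a geminate; the first /m/ deletes. /vazzasemmustoek/ → vazasemustoek.
Rule 4 (final a-epenthesis): the form ends in the consonant /k/, so [a] is inserted word-finally. /vazasemustoek/ → vazasemustoeka.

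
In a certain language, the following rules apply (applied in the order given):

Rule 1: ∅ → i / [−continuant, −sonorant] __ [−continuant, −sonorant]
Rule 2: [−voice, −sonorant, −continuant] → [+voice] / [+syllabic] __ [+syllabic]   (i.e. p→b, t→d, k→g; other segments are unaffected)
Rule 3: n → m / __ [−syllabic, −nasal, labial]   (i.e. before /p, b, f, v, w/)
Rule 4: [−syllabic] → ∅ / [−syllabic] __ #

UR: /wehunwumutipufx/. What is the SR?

wehumwumudibuf

Rule 1 (stop-cluster i-epenthesis): no segment meets the environment; /wehunwumutipufx/ is unchanged.
Rule 2 (intervocalic voicing): /t/ is a voiceless stop between vowels /u/ and /i/, so it voices to [d]. /p/ is a voiceless stop between vowels /i/ and /u/, so it voices to [b]. /wehunwumutipufx/ → wehunwumudibufx.
Rule 3 (nasal place assimilation): /n/ precedes the labial consonant /w/, so it assimilates in place to [m]. /wehunwumudibufx/ → wehumwumudibufx.
Rule 4 (final cluster simplification): /x/ is the second consonant of a word-final cluster /fx/, so it deletes. /wehumwumudibufx/ → wehumwumudibuf.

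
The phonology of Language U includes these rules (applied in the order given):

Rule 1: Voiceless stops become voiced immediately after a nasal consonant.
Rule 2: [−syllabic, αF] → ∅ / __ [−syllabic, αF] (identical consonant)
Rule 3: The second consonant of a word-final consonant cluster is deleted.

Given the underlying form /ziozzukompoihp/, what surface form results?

ziozukomboih

Rule 1 (post-nasal voicing): /p/ is a voiceless stop immediately after the nasal /m/, so it voices to [b]. /ziozzukompoihp/ → ziozzukomboihp.
Rule 2 (degemination): /zz/ is a geminate; the first /z/ deletes. /ziozzukomboihp/ → ziozukomboihp.
Rule 3 (final cluster simplification): /p/ is the second consonant of a word-final cluster /hp/, so it deletes. /ziozukomboihp/ → ziozukomboih.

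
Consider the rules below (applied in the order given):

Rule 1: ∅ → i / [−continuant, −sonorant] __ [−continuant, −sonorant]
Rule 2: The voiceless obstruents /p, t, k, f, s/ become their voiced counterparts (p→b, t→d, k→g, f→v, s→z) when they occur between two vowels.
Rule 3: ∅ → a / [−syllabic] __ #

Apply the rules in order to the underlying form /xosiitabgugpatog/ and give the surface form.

xoziidabigugibadoga

Rule 1 (stop-cluster i-epenthesis): /b/ and /g/ form a stop–stop cluster, so [i] is inserted between them. /g/ and /p/ form a stop–stop cluster, so [i] is inserted between them. /xosiitabgugpatog/ → xosiitabigugipatog.
Rule 2 (intervocalic voicing): /s/ is a voiceless obstruent between vowels /o/ and /i/, so it voices to [z]. /t/ is a voiceless obstruent between vowels /i/ and /a/, so it voices to [d]. /p/ is a voiceless obstruent between vowels /i/ and /a/, so it voices to [b]. /t/ is a voiceless obstruent between vowels /a/ and /o/, so it voices to [d]. /xosiitabigugipatog/ → xoziidabigugibadog.
Rule 3 (final a-epenthesis): the form ends in the consonant /g/, so [a] is inserted word-finally. /xoziidabigugibadog/ → xoziidabigugibadoga.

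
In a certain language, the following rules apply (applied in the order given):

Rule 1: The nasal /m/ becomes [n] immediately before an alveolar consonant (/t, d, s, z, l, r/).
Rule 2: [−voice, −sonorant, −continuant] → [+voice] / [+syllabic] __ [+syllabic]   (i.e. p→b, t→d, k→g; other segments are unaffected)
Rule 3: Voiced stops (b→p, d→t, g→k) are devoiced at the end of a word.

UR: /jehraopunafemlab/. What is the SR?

jehraobunafenlap

Rule 1 (nasal place assimilation): /m/ precedes the alveolar consonant /l/, so it assimilates in place to [n]. /jehraopunafemlab/ → jehraopunafenlab.
Rule 2 (intervocalic voicing): /p/ is a voiceless stop between vowels /o/ and /u/, so it voices to [b]. /jehraopunafenlab/ → jehraobunafenlab.
Rule 3 (final devoicing): /b/ is a voiced stop in word-final position, so it devoices to [p]. /jehraobunafenlab/ → jehraobunafenlap.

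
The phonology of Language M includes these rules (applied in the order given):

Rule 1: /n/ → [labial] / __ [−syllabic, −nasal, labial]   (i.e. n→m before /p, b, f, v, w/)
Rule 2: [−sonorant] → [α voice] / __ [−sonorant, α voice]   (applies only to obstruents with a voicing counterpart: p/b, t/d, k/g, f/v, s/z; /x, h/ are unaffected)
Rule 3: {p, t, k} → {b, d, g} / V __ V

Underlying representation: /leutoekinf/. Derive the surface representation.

Rule 1 (nasal place assimilation): /n/ precedes the labial consonant /f/, so it assimilates in place to [m]. /leutoekinf/ → leutoekimf.
Rule 2 (regressive voicing assimilation): no segment meets the environment; /leutoekimf/ is unchanged.
Rule 3 (intervocalic voicing): /t/ is a voiceless stop between vowels /u/ and /o/, so it voices to [d]. /k/ is a voiceless stop between vowels /e/ and /i/, so it voices to [g]. /leutoekimf/ → leudoegimf.

leudoegimf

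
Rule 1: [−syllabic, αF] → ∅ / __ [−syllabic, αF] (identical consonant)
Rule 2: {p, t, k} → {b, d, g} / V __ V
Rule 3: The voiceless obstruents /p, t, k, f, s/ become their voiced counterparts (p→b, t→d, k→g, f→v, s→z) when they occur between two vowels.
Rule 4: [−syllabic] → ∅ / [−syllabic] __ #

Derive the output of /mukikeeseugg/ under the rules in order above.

Rule 1 (degemination): /gg/ is a geminate; the first /g/ deletes. /mukikeeseugg/ → mukikeeseug.
Rule 2 (intervocalic voicing): /k/ is a voiceless stop between vowels /u/ and /i/, so it voices to [g]. /k/ is a voiceless stop between vowels /i/ and /e/, so it voices to [g]. /mukikeeseug/ → mugigeeseug.
Rule 3 (intervocalic voicing): /s/ is a voiceless obstruent between vowels /e/ and /e/, so it voices to [z]. /mugigeeseug/ → mugigeezeug.
Rule 4 (final cluster simplification): no segment meets the environment; /mugigeezeug/ is unchanged.

mugigeezeug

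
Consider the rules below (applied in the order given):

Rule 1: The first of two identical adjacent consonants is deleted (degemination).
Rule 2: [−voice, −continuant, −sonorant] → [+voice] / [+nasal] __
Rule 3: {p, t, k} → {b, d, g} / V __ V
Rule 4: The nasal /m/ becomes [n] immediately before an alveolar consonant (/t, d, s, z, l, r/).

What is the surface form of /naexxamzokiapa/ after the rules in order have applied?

naexanzogiaba

Rule 1 (degemination): /xx/ is a geminate; the first /x/ deletes. /naexxamzokiapa/ → naexamzokiapa.
Rule 2 (post-nasal voicing): no segment meets the environment; /naexamzokiapa/ is unchanged.
Rule 3 (intervocalic voicing): /k/ is a voiceless stop between vowels /o/ and /i/, so it voices to [g]. /p/ is a voiceless stop between vowels /a/ and /a/, so it voices to [b]. /naexamzokiapa/ → naexamzogiaba.
Rule 4 (nasal place assimilation): /m/ precedes the alveolar consonant /z/, so it assimilates in place to [n]. /naexamzogiaba/ → naexanzogiaba.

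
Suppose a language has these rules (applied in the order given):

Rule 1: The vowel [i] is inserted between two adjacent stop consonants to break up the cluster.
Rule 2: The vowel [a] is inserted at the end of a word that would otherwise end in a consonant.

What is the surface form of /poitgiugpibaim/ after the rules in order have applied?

poitigiugipibaima

Rule 1 (stop-cluster i-epenthesis): /t/ and /g/ form a stop–stop cluster, so [i] is inserted between them. /g/ and /p/ form a stop–stop cluster, so [i] is inserted between them. /poitgiugpibaim/ → poitigiugipibaim.
Rule 2 (final a-epenthesis): the form ends in the consonant /m/, so [a] is inserted word-finally. /poitigiugipibaim/ → poitigiugipibaima.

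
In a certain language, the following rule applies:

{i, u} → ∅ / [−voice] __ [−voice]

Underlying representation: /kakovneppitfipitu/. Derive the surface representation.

kakovnepptfptu

/i/ is a high vowel flanked by voiceless consonants /p/ and /t/, so it deletes.
/i/ is a high vowel flanked by voiceless consonants /f/ and /p/, so it deletes.
/i/ is a high vowel flanked by voiceless consonants /p/ and /t/, so it deletes.
The other instance of /u/ does not occur in the required environment and remains unchanged.
Surface form: [kakovnepptfptu].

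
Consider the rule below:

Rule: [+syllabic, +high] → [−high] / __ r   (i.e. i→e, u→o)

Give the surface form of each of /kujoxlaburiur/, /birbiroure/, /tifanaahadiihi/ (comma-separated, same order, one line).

/kujoxlaburiur/: /u/ is a high vowel immediately before /r/, so it lowers to [o]. /u/ is a high vowel immediately before /r/, so it lowers to [o]. → [kujoxlaborior].
/birbiroure/: /i/ is a high vowel immediately before /r/, so it lowers to [e]. /i/ is a high vowel immediately before /r/, so it lowers to [e]. /u/ is a high vowel immediately before /r/, so it lowers to [o]. → [berberoore].
/tifanaahadiihi/: the rule's environment is not met; surfaces unchanged as [tifanaahadiihi].

kujoxlaborior, berberoore, tifanaahadiihi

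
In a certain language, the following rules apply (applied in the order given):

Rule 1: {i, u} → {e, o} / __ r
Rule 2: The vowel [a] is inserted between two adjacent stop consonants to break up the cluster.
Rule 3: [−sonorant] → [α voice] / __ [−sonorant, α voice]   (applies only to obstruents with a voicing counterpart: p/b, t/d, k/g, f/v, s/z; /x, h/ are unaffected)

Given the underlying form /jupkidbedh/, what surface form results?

jupakidabeth

Rule 1 (pre-rhotic lowering): no segment meets the environment; /jupkidbedh/ is unchanged.
Rule 2 (stop-cluster a-epenthesis): /p/ and /k/ form a stop–stop cluster, so [a] is inserted between them. /d/ and /b/ form a stop–stop cluster, so [a] is inserted between them. /jupkidbedh/ → jupakidabedh.
Rule 3 (regressive voicing assimilation): /d/ precedes the voiceless obstruent /h/, so it devoices to [t] by assimilation. /jupakidabedh/ → jupakidabeth.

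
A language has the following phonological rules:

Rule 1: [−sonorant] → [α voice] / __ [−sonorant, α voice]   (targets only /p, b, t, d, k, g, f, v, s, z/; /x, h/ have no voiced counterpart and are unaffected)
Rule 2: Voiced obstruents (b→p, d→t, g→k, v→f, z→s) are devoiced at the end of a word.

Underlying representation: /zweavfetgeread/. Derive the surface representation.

zweaffedgereat

Rule 1 (regressive voicing assimilation): /v/ precedes the voiceless obstruent /f/, so it devoices to [f] by assimilation. /t/ precedes the voiced obstruent /g/, so it voices to [d] by assimilation. /zweavfetgeread/ → zweaffedgeread.
Rule 2 (final devoicing): /d/ is a voiced obstruent in word-final position, so it devoices to [t]. /zweaffedgeread/ → zweaffedgereat.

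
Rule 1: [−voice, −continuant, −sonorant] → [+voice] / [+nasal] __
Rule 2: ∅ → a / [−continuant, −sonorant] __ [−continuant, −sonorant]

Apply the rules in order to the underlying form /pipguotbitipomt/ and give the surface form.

Rule 1 (post-nasal voicing): /t/ is a voiceless stop immediately after the nasal /m/, so it voices to [d]. /pipguotbitipomt/ → pipguotbitipomd.
Rule 2 (stop-cluster a-epenthesis): /p/ and /g/ form a stop–stop cluster, so [a] is inserted between them. /t/ and /b/ form a stop–stop cluster, so [a] is inserted between them. /pipguotbitipomd/ → pipaguotabitipomd.

pipaguotabitipomd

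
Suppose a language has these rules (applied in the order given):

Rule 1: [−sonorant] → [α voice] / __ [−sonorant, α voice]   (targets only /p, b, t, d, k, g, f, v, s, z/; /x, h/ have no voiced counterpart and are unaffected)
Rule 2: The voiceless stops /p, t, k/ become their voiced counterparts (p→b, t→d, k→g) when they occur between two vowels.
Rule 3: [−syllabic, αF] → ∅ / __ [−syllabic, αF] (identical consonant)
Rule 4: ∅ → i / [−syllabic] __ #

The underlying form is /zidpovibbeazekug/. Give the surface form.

Rule 1 (regressive voicing assimilation): /d/ precedes the voiceless obstruent /p/, so it devoices to [t] by assimilation. /zidpovibbeazekug/ → zitpovibbeazekug.
Rule 2 (intervocalic voicing): /k/ is a voiceless stop between vowels /e/ and /u/, so it voices to [g]. /zitpovibbeazekug/ → zitpovibbeazegug.
Rule 3 (degemination): /bb/ is a geminate; the first /b/ deletes. /zitpovibbeazegug/ → zitpovibeazegug.
Rule 4 (final i-epenthesis): the form ends in the consonant /g/, so [i] is inserted word-finally. /zitpovibeazegug/ → zitpovibeazegugi.

zitpovibeazegugi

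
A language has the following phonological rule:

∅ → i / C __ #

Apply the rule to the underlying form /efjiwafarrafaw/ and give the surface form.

the form ends in the consonant /w/, so [i] is inserted word-finally.
Surface form: [efjiwafarrafawi].

efjiwafarrafawi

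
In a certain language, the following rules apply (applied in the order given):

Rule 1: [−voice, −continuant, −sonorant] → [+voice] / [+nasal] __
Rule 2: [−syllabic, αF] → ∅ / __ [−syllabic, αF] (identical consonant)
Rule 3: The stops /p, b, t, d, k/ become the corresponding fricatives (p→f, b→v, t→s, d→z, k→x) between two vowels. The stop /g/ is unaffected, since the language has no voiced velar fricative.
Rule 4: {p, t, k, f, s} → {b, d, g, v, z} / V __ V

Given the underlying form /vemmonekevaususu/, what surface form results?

Rule 1 (post-nasal voicing): no segment meets the environment; /vemmonekevaususu/ is unchanged.
Rule 2 (degemination): /mm/ is a geminate; the first /m/ deletes. /vemmonekevaususu/ → vemonekevaususu.
Rule 3 (intervocalic spirantization): /k/ is a stop between vowels /e/ and /e/, so it spirantizes to the fricative [x]. /vemonekevaususu/ → vemonexevaususu.
Rule 4 (intervocalic voicing): /s/ is a voiceless obstruent between vowels /u/ and /u/, so it voices to [z]. /s/ is a voiceless obstruent between vowels /u/ and /u/, so it voices to [z]. /vemonexevaususu/ → vemonexevauzuzu.

vemonexevauzuzu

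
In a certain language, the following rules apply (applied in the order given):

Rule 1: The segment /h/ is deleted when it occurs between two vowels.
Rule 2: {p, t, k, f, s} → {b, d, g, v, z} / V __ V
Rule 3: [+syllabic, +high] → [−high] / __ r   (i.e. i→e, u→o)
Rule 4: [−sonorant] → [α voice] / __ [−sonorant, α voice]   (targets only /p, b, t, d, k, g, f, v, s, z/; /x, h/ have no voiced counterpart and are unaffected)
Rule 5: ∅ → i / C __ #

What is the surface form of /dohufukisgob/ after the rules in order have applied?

Rule 1 (intervocalic h-deletion): /h/ occurs between vowels /o/ and /u/, so it deletes. /dohufukisgob/ → doufukisgob.
Rule 2 (intervocalic voicing): /f/ is a voiceless obstruent between vowels /u/ and /u/, so it voices to [v]. /k/ is a voiceless obstruent between vowels /u/ and /i/, so it voices to [g]. /doufukisgob/ → douvugisgob.
Rule 3 (pre-rhotic lowering): no segment meets the environment; /douvugisgob/ is unchanged.
Rule 4 (regressive voicing assimilation): /s/ precedes the voiced obstruent /g/, so it voices to [z] by assimilation. /douvugisgob/ → douvugizgob.
Rule 5 (final i-epenthesis): the form ends in the consonant /b/, so [i] is inserted word-finally. /douvugizgob/ → douvugizgobi.

douvugizgobi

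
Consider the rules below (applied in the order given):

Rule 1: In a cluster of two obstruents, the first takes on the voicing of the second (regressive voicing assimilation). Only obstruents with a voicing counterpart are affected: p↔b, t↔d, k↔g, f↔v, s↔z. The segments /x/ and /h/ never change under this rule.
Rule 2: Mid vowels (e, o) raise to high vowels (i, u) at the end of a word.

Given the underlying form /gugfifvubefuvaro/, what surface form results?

Rule 1 (regressive voicing assimilation): /g/ precedes the voiceless obstruent /f/, so it devoices to [k] by assimilation. /f/ precedes the voiced obstruent /v/, so it voices to [v] by assimilation. /gugfifvubefuvaro/ → gukfivvubefuvaro.
Rule 2 (final vowel raising): /o/ is a mid vowel in word-final position, so it raises to [u]. /gukfivvubefuvaro/ → gukfivvubefuvaru.

gukfivvubefuvaru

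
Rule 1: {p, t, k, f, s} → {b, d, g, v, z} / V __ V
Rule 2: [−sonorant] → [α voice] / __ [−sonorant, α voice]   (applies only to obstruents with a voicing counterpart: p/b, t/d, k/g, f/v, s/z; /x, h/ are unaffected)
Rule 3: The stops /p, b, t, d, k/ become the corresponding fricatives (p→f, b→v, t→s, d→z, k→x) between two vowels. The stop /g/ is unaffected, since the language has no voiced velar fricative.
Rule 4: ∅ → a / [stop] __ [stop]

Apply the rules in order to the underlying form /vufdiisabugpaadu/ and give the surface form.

Rule 1 (intervocalic voicing): /s/ is a voiceless obstruent between vowels /i/ and /a/, so it voices to [z]. /vufdiisabugpaadu/ → vufdiizabugpaadu.
Rule 2 (regressive voicing assimilation): /f/ precedes the voiced obstruent /d/, so it voices to [v] by assimilation. /g/ precedes the voiceless obstruent /p/, so it devoices to [k] by assimilation. /vufdiizabugpaadu/ → vuvdiizabukpaadu.
Rule 3 (intervocalic spirantization): /b/ is a stop between vowels /a/ and /u/, so it spirantizes to the fricative [v]. /d/ is a stop between vowels /a/ and /u/, so it spirantizes to the fricative [z]. /vuvdiizabukpaadu/ → vuvdiizavukpaazu.
Rule 4 (stop-cluster a-epenthesis): /k/ and /p/ form a stop–stop cluster, so [a] is inserted between them. /vuvdiizavukpaazu/ → vuvdiizavukapaazu.

vuvdiizavukapaazu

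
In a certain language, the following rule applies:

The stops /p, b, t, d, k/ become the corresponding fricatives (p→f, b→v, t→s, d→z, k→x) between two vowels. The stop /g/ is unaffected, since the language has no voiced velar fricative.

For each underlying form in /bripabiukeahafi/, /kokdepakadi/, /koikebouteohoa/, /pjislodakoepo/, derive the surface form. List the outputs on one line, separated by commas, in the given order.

brifaviuxeahafi, kokdefaxazi, koixevouseohoa, pjislozaxoefo

/bripabiukeahafi/: /p/ is a stop between vowels /i/ and /a/, so it spirantizes to the fricative [f]. /b/ is a stop between vowels /a/ and /i/, so it spirantizes to the fricative [v]. /k/ is a stop between vowels /u/ and /e/, so it spirantizes to the fricative [x]. → [brifaviuxeahafi].
/kokdepakadi/: /p/ is a stop between vowels /e/ and /a/, so it spirantizes to the fricative [f]. /k/ is a stop between vowels /a/ and /a/, so it spirantizes to the fricative [x]. /d/ is a stop between vowels /a/ and /i/, so it spirantizes to the fricative [z]. → [kokdefaxazi].
/koikebouteohoa/: /k/ is a stop between vowels /i/ and /e/, so it spirantizes to the fricative [x]. /b/ is a stop between vowels /e/ and /o/, so it spirantizes to the fricative [v]. /t/ is a stop between vowels /u/ and /e/, so it spirantizes to the fricative [s]. → [koixevouseohoa].
/pjislodakoepo/: /d/ is a stop between vowels /o/ and /a/, so it spirantizes to the fricative [z]. /k/ is a stop between vowels /a/ and /o/, so it spirantizes to the fricative [x]. /p/ is a stop between vowels /e/ and /o/, so it spirantizes to the fricative [f]. → [pjislozaxoefo].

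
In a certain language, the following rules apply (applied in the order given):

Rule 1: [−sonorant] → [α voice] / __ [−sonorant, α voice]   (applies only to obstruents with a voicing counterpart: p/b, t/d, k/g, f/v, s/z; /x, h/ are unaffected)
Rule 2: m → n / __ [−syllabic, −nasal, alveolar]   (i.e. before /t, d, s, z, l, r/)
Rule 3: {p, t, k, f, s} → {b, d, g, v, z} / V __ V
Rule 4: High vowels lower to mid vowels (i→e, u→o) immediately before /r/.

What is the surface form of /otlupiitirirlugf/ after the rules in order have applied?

otlubiidererlukf

Rule 1 (regressive voicing assimilation): /g/ precedes the voiceless obstruent /f/, so it devoices to [k] by assimilation. /otlupiitirirlugf/ → otlupiitirirlukf.
Rule 2 (nasal place assimilation): no segment meets the environment; /otlupiitirirlukf/ is unchanged.
Rule 3 (intervocalic voicing): /p/ is a voiceless obstruent between vowels /u/ and /i/, so it voices to [b]. /t/ is a voiceless obstruent between vowels /i/ and /i/, so it voices to [d]. /otlupiitirirlukf/ → otlubiidirirlukf.
Rule 4 (pre-rhotic lowering): /i/ is a high vowel immediately before /r/, so it lowers to [e]. /i/ is a high vowel immediately before /r/, so it lowers to [e]. /otlubiidirirlukf/ → otlubiidererlukf.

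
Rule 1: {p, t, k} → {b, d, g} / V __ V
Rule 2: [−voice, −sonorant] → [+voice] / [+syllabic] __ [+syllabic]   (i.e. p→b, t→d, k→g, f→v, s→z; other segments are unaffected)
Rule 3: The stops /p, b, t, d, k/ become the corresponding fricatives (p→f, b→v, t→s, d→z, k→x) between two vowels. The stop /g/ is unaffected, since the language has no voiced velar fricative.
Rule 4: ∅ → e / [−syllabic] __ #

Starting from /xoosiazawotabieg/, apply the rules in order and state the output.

xooziazawozaviege

Rule 1 (intervocalic voicing): /t/ is a voiceless stop between vowels /o/ and /a/, so it voices to [d]. /xoosiazawotabieg/ → xoosiazawodabieg.
Rule 2 (intervocalic voicing): /s/ is a voiceless obstruent between vowels /o/ and /i/, so it voices to [z]. /xoosiazawodabieg/ → xooziazawodabieg.
Rule 3 (intervocalic spirantization): /d/ is a stop between vowels /o/ and /a/, so it spirantizes to the fricative [z]. /b/ is a stop between vowels /a/ and /i/, so it spirantizes to the fricative [v]. /xooziazawodabieg/ → xooziazawozavieg.
Rule 4 (final e-epenthesis): the form ends in the consonant /g/, so [e] is inserted word-finally. /xooziazawozavieg/ → xooziazawozaviege.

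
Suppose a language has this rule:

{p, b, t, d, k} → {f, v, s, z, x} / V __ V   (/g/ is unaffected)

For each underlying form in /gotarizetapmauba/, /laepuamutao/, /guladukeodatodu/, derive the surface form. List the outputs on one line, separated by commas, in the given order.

/gotarizetapmauba/: /t/ is a stop between vowels /o/ and /a/, so it spirantizes to the fricative [s]. /t/ is a stop between vowels /e/ and /a/, so it spirantizes to the fricative [s]. /b/ is a stop between vowels /u/ and /a/, so it spirantizes to the fricative [v]. → [gosarizesapmauva].
/laepuamutao/: /p/ is a stop between vowels /e/ and /u/, so it spirantizes to the fricative [f]. /t/ is a stop between vowels /u/ and /a/, so it spirantizes to the fricative [s]. → [laefuamusao].
/guladukeodatodu/: /d/ is a stop between vowels /a/ and /u/, so it spirantizes to the fricative [z]. /k/ is a stop between vowels /u/ and /e/, so it spirantizes to the fricative [x]. /d/ is a stop between vowels /o/ and /a/, so it spirantizes to the fricative [z]. /t/ is a stop between vowels /a/ and /o/, so it spirantizes to the fricative [s]. /d/ is a stop between vowels /o/ and /u/, so it spirantizes to the fricative [z]. → [gulazuxeozasozu].

gosarizesapmauva, laefuamusao, gulazuxeozasozu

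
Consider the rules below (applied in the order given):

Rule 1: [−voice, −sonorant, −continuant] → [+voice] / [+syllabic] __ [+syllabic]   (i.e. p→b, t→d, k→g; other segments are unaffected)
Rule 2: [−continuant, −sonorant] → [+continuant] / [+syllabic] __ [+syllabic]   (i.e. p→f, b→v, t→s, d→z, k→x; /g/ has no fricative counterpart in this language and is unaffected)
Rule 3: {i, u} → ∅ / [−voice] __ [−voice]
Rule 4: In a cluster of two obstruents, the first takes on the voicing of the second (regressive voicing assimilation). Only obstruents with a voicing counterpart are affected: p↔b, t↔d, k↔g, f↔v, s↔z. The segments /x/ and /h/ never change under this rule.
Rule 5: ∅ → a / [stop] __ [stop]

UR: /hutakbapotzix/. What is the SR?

huzagabavodzix

Rule 1 (intervocalic voicing): /t/ is a voiceless stop between vowels /u/ and /a/, so it voices to [d]. /p/ is a voiceless stop between vowels /a/ and /o/, so it voices to [b]. /hutakbapotzix/ → hudakbabotzix.
Rule 2 (intervocalic spirantization): /d/ is a stop between vowels /u/ and /a/, so it spirantizes to the fricative [z]. /b/ is a stop between vowels /a/ and /o/, so it spirantizes to the fricative [v]. /hudakbabotzix/ → huzakbavotzix.
Rule 3 (high vowel syncope): no segment meets the environment; /huzakbavotzix/ is unchanged.
Rule 4 (regressive voicing assimilation): /k/ precedes the voiced obstruent /b/, so it voices to [g] by assimilation. /t/ precedes the voiced obstruent /z/, so it voices to [d] by assimilation. /huzakbavotzix/ → huzagbavodzix.
Rule 5 (stop-cluster a-epenthesis): /g/ and /b/ form a stop–stop cluster, so [a] is inserted between them. /huzagbavodzix/ → huzagabavodzix.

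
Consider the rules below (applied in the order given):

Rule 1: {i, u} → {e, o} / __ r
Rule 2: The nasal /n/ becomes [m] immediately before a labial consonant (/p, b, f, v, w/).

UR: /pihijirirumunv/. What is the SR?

Rule 1 (pre-rhotic lowering): /i/ is a high vowel immediately before /r/, so it lowers to [e]. /i/ is a high vowel immediately before /r/, so it lowers to [e]. /pihijirirumunv/ → pihijererumunv.
Rule 2 (nasal place assimilation): /n/ precedes the labial consonant /v/, so it assimilates in place to [m]. /pihijererumunv/ → pihijererumumv.

pihijererumumv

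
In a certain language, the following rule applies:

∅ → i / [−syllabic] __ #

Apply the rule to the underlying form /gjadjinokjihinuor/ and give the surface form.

the form ends in the consonant /r/, so [i] is inserted word-finally.
Surface form: [gjadjinokjihinuori].

gjadjinokjihinuori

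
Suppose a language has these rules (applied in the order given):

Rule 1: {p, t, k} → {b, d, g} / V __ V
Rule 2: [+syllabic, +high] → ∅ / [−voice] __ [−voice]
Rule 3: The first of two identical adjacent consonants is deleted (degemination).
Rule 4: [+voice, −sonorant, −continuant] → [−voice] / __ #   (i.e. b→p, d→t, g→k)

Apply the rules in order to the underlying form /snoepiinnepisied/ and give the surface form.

snoebiinebisiet

Rule 1 (intervocalic voicing): /p/ is a voiceless stop between vowels /e/ and /i/, so it voices to [b]. /p/ is a voiceless stop between vowels /e/ and /i/, so it voices to [b]. /snoepiinnepisied/ → snoebiinnebisied.
Rule 2 (high vowel syncope): no segment meets the environment; /snoebiinnebisied/ is unchanged.
Rule 3 (degemination): /nn/ is a geminate; the first /n/ deletes. /snoebiinnebisied/ → snoebiinebisied.
Rule 4 (final devoicing): /d/ is a voiced stop in word-final position, so it devoices to [t]. /snoebiinebisied/ → snoebiinebisiet.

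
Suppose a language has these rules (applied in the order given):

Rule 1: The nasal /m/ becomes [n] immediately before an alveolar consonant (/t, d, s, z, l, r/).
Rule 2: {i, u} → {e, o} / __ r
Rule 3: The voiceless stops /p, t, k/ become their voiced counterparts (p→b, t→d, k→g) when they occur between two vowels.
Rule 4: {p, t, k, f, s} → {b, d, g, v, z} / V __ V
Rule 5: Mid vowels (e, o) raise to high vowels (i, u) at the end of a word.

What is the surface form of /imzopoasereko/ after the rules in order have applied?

inzoboazeregu

Rule 1 (nasal place assimilation): /m/ precedes the alveolar consonant /z/, so it assimilates in place to [n]. /imzopoasereko/ → inzopoasereko.
Rule 2 (pre-rhotic lowering): no segment meets the environment; /inzopoasereko/ is unchanged.
Rule 3 (intervocalic voicing): /p/ is a voiceless stop between vowels /o/ and /o/, so it voices to [b]. /k/ is a voiceless stop between vowels /e/ and /o/, so it voices to [g]. /inzopoasereko/ → inzoboaserego.
Rule 4 (intervocalic voicing): /s/ is a voiceless obstruent between vowels /a/ and /e/, so it voices to [z]. /inzoboaserego/ → inzoboazerego.
Rule 5 (final vowel raising): /o/ is a mid vowel in word-final position, so it raises to [u]. /inzoboazerego/ → inzoboazeregu.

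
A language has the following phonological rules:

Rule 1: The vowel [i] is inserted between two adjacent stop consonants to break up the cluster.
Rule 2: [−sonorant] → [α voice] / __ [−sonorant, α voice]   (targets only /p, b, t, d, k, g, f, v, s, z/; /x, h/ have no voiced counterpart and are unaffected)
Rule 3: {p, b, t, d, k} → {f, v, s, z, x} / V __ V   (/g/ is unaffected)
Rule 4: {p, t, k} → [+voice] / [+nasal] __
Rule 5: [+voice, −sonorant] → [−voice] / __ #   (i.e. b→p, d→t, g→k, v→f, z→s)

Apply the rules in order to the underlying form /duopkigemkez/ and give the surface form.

Rule 1 (stop-cluster i-epenthesis): /p/ and /k/ form a stop–stop cluster, so [i] is inserted between them. /duopkigemkez/ → duopikigemkez.
Rule 2 (regressive voicing assimilation): no segment meets the environment; /duopikigemkez/ is unchanged.
Rule 3 (intervocalic spirantization): /p/ is a stop between vowels /o/ and /i/, so it spirantizes to the fricative [f]. /k/ is a stop between vowels /i/ and /i/, so it spirantizes to the fricative [x]. /duopikigemkez/ → duofixigemkez.
Rule 4 (post-nasal voicing): /k/ is a voiceless stop immediately after the nasal /m/, so it voices to [g]. /duofixigemkez/ → duofixigemgez.
Rule 5 (final devoicing): /z/ is a voiced obstruent in word-final position, so it devoices to [s]. /duofixigemgez/ → duofixigemges.

duofixigemges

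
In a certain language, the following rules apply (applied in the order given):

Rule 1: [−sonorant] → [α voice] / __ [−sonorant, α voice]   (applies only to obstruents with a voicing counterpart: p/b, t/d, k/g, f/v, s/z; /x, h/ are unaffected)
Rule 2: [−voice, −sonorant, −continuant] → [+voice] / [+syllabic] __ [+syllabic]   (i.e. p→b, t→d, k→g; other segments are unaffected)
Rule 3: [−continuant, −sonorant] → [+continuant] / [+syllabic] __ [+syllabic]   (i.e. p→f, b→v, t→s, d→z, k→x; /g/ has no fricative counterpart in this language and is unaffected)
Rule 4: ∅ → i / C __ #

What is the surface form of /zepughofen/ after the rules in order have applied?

zevukhofeni

Rule 1 (regressive voicing assimilation): /g/ precedes the voiceless obstruent /h/, so it devoices to [k] by assimilation. /zepughofen/ → zepukhofen.
Rule 2 (intervocalic voicing): /p/ is a voiceless stop between vowels /e/ and /u/, so it voices to [b]. /zepukhofen/ → zebukhofen.
Rule 3 (intervocalic spirantization): /b/ is a stop between vowels /e/ and /u/, so it spirantizes to the fricative [v]. /zebukhofen/ → zevukhofen.
Rule 4 (final i-epenthesis): the form ends in the consonant /n/, so [i] is inserted word-finally. /zevukhofen/ → zevukhofeni.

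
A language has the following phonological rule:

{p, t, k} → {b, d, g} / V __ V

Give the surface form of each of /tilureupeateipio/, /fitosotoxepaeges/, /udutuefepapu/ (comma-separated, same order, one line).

/tilureupeateipio/: /p/ is a voiceless stop between vowels /u/ and /e/, so it voices to [b]. /t/ is a voiceless stop between vowels /a/ and /e/, so it voices to [d]. /p/ is a voiceless stop between vowels /i/ and /i/, so it voices to [b]. → [tilureubeadeibio].
/fitosotoxepaeges/: /t/ is a voiceless stop between vowels /i/ and /o/, so it voices to [d]. /t/ is a voiceless stop between vowels /o/ and /o/, so it voices to [d]. /p/ is a voiceless stop between vowels /e/ and /a/, so it voices to [b]. → [fidosodoxebaeges].
/udutuefepapu/: /t/ is a voiceless stop between vowels /u/ and /u/, so it voices to [d]. /p/ is a voiceless stop between vowels /e/ and /a/, so it voices to [b]. /p/ is a voiceless stop between vowels /a/ and /u/, so it voices to [b]. → [ududuefebabu].

tilureubeadeibio, fidosodoxebaeges, ududuefebabu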